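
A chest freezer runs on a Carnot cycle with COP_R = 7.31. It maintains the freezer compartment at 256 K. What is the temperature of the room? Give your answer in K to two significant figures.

290 K

COP_R = T_C/(T_H − T_C) gives T_H − T_C = T_C/COP.
With T_C = 256.00 K, T_H = 256.00 × (1 + 1/7.31) = 291.02 K.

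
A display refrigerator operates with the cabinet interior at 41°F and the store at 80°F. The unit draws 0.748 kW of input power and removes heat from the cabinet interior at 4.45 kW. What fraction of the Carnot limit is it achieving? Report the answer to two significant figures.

COP_actual = Q̇_C/Ẇ = 4.450/0.7480 = 5.949.
In absolute terms T_C = 278.15 K and T_H = 299.82 K, so ΔT = 21.67 K.
COP_Carnot = T_C/ΔT = 278.15/21.67 = 12.84.
η_II = COP_actual/COP_Carnot = 5.949/12.84 = 0.4634.

0.46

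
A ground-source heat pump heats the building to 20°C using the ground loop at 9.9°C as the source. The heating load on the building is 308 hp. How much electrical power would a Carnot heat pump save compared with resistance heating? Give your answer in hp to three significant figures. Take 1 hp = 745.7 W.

297 hp

In absolute terms T_C = 283.05 K and T_H = 293.15 K, so ΔT = 10.10 K.
COP_Carnot = T_H/ΔT = 293.15/10.10 = 29.02.
Resistance heating needs Ẇ_res = Q̇_H = 308.0 hp; the reversible heat pump needs only Ẇ_hp = Q̇_H/COP = 10.61 hp.
Saving = 308.0 − 10.61 = 297.4 hp.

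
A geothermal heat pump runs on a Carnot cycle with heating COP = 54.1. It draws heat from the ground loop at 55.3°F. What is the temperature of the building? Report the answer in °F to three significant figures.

65.0 °F

COP_HP = T_H/(T_H − T_C) rearranges to T_H = COP·T_C/(COP − 1).
With T_C = 286.09 K, T_H = 54.1 × 286.09/53.10 = 291.48 K.
Converting, 291.48 K = 65.00°F.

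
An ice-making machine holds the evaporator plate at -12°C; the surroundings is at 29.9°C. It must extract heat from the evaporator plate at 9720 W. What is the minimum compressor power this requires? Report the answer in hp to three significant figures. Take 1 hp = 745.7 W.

In absolute terms T_C = 261.15 K and T_H = 303.05 K, so ΔT = 41.90 K.
COP_Carnot = T_C/ΔT = 261.15/41.90 = 6.233.
Ẇ_min = Q̇/COP_Carnot = 9720/6.233 = 1560 W = 2.091 hp.

2.09 hp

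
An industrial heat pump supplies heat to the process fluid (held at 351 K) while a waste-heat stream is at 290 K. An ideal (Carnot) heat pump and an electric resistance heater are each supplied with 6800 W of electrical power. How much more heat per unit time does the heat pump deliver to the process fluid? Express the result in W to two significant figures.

The reservoir spacing is ΔT = 351 − 290 = 61.00 K.
COP_Carnot = T_H/ΔT = 351.00/61.00 = 5.754.
The heat pump delivers Q̇_H = COP × Ẇ = 39130 W; the resistance heater delivers Ẇ = 6800 W.
Extra = (COP − 1)·Ẇ = 32330 W.

32000 W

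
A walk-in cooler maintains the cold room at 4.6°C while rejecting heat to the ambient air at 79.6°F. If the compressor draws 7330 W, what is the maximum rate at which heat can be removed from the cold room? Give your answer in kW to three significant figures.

In absolute terms T_C = 277.75 K and T_H = 299.59 K, so ΔT = 21.84 K.
COP_Carnot = T_C/ΔT = 277.75/21.84 = 12.71.
Q̇_max = COP_Carnot × Ẇ = 12.71 × 7330 W = 93200 W = 93.20 kW.

93.2 kW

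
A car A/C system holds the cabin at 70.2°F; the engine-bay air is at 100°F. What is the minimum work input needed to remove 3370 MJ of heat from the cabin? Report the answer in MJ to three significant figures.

190 MJ

In absolute terms T_C = 294.37 K and T_H = 310.93 K, so ΔT = 16.56 K.
The reversible limit is COP_R = T_C/ΔT = 17.78, so W_min = Q_C/COP = Q_C·ΔT/T_C.
W_min = 3370 × 16.56/294.37 = 189.5 MJ.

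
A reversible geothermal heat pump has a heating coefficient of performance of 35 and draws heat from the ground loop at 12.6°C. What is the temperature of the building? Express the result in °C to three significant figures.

COP_HP = T_H/(T_H − T_C) rearranges to T_H = COP·T_C/(COP − 1).
With T_C = 285.75 K, T_H = 35 × 285.75/34.00 = 294.15 K.
Converting, 294.15 K = 21.00°C.

21.0 °C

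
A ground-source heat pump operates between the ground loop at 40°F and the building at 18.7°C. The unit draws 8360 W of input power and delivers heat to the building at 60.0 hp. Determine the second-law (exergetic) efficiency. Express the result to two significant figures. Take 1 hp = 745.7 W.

Converting, Q̇_H = 60.00 hp = 44740 W, so COP_actual = Q̇_H/Ẇ = 44740/8360 = 5.352.
In absolute terms T_C = 277.59 K and T_H = 291.85 K, so ΔT = 14.26 K.
COP_Carnot = T_H/ΔT = 291.85/14.26 = 20.47.
η_II = COP_actual/COP_Carnot = 5.352/20.47 = 0.2614.

0.26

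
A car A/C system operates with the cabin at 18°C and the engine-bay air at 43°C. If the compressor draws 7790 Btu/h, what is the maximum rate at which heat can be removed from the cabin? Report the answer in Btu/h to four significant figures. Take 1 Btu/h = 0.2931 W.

90720 Btu/h

In absolute terms T_C = 291.15 K and T_H = 316.15 K, so ΔT = 25.00 K.
COP_Carnot = T_C/ΔT = 291.15/25.00 = 11.65.
Q̇_max = COP_Carnot × Ẇ = 11.65 × 7790 Btu/h = 90720 Btu/h.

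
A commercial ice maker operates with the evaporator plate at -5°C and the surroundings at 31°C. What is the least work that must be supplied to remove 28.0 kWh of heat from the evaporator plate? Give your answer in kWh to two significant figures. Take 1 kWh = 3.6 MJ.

3.8 kWh

In absolute terms T_C = 268.15 K and T_H = 304.15 K, so ΔT = 36.00 K.
The reversible limit is COP_R = T_C/ΔT = 7.449, so W_min = Q_C/COP = Q_C·ΔT/T_C.
W_min = 28.00 × 36.00/268.15 = 3.759 kWh.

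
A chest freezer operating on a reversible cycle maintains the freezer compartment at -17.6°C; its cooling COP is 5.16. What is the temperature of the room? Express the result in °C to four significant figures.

31.93 °C

COP_R = T_C/(T_H − T_C) gives T_H − T_C = T_C/COP.
With T_C = 255.55 K, T_H = 255.55 × (1 + 1/5.16) = 305.08 K.
Converting, 305.08 K = 31.93°C.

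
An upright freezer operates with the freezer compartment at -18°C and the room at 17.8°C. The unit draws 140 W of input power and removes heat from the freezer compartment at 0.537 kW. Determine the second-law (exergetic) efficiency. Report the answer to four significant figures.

Converting, Q̇_C = 0.5370 kW = 537.0 W, so COP_actual = Q̇_C/Ẇ = 537.0/140.0 = 3.836.
In absolute terms T_C = 255.15 K and T_H = 290.95 K, so ΔT = 35.80 K.
COP_Carnot = T_C/ΔT = 255.15/35.80 = 7.127.
η_II = COP_actual/COP_Carnot = 3.836/7.127 = 0.5382.

0.5382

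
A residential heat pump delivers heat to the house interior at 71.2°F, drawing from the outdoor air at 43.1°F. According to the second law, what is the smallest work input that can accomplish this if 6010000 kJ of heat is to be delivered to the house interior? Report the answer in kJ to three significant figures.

In absolute terms T_C = 279.32 K and T_H = 294.93 K, so ΔT = 15.61 K.
The reversible limit is COP_HP = T_H/ΔT = 18.89, so W_min = Q_H/COP = Q_H·ΔT/T_H.
W_min = 6010000 × 15.61/294.93 = 318100 kJ.

318000 kJ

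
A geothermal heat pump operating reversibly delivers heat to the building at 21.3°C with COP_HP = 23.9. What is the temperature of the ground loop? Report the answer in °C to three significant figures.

COP_HP = T_H/(T_H − T_C) gives T_H − T_C = T_H/COP.
With T_H = 294.45 K, T_C = 294.45 × (1 − 1/23.9) = 282.13 K.
Converting, 282.13 K = 8.98°C.

8.98 °C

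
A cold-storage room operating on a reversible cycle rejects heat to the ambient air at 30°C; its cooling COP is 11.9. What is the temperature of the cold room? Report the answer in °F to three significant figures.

For a Carnot refrigerator COP_R = T_C/(T_H − T_C), so T_C = COP·T_H/(1 + COP).
With T_H = 303.15 K, T_C = 11.9 × 303.15/12.90 = 279.65 K.
Converting, 279.65 K = 43.70°F.

43.7 °F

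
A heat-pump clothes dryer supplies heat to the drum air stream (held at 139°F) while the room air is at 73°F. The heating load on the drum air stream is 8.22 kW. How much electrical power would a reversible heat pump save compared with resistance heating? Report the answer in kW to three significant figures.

7.31 kW

In absolute terms T_C = 295.93 K and T_H = 332.59 K, so ΔT = 36.67 K.
COP_Carnot = T_H/ΔT = 332.59/36.67 = 9.071.
Resistance heating needs Ẇ_res = Q̇_H = 8.220 kW; the reversible heat pump needs only Ẇ_hp = Q̇_H/COP = 0.9062 kW.
Saving = 8.220 − 0.9062 = 7.314 kW.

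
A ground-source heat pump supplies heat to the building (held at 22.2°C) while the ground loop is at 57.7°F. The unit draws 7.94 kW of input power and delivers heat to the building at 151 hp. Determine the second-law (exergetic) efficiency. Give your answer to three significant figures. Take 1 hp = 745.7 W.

0.380

Converting, Q̇_H = 151.0 hp = 112.6 kW, so COP_actual = Q̇_H/Ẇ = 112.6/7.940 = 14.18.
In absolute terms T_C = 287.43 K and T_H = 295.35 K, so ΔT = 7.922 K.
COP_Carnot = T_H/ΔT = 295.35/7.922 = 37.28.
η_II = COP_actual/COP_Carnot = 14.18/37.28 = 0.3804.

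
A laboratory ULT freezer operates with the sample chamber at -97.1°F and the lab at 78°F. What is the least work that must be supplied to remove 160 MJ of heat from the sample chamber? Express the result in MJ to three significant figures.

77.3 MJ

In absolute terms T_C = 201.43 K and T_H = 298.71 K, so ΔT = 97.28 K.
The reversible limit is COP_R = T_C/ΔT = 2.071, so W_min = Q_C/COP = Q_C·ΔT/T_C.
W_min = 160.0 × 97.28/201.43 = 77.27 MJ.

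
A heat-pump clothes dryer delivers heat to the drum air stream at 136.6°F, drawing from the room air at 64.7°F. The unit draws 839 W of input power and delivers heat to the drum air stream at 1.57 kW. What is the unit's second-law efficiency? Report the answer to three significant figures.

0.226

Converting, Q̇_H = 1.570 kW = 1570 W, so COP_actual = Q̇_H/Ẇ = 1570/839.0 = 1.871.
In absolute terms T_C = 291.32 K and T_H = 331.26 K, so ΔT = 39.94 K.
COP_Carnot = T_H/ΔT = 331.26/39.94 = 8.293.
η_II = COP_actual/COP_Carnot = 1.871/8.293 = 0.2256.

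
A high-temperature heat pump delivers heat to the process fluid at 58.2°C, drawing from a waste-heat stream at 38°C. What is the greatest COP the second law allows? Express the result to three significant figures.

In absolute terms T_C = 311.15 K and T_H = 331.35 K, so ΔT = 20.20 K.
For a reversible cycle, COP_Carnot = T_H/ΔT = 331.35/20.20 = 16.40.

16.4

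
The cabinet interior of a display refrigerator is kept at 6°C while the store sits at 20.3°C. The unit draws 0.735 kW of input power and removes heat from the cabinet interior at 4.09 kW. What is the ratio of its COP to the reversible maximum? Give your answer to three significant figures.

0.285

COP_actual = Q̇_C/Ẇ = 4.090/0.7350 = 5.565.
In absolute terms T_C = 279.15 K and T_H = 293.45 K, so ΔT = 14.30 K.
COP_Carnot = T_C/ΔT = 279.15/14.30 = 19.52.
η_II = COP_actual/COP_Carnot = 5.565/19.52 = 0.2851.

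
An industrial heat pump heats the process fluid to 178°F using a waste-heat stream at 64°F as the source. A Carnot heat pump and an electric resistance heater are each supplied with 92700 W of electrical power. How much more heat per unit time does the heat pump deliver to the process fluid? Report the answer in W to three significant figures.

426000 W

In absolute terms T_C = 290.93 K and T_H = 354.26 K, so ΔT = 63.33 K.
COP_Carnot = T_H/ΔT = 354.26/63.33 = 5.594.
The heat pump delivers Q̇_H = COP × Ẇ = 518500 W; the resistance heater delivers Ẇ = 92700 W.
Extra = (COP − 1)·Ẇ = 425800 W.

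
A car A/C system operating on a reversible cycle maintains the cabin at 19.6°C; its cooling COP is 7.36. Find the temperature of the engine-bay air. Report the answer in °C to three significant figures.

59.4 °C

COP_R = T_C/(T_H − T_C) gives T_H − T_C = T_C/COP.
With T_C = 292.75 K, T_H = 292.75 × (1 + 1/7.36) = 332.53 K.
Converting, 332.53 K = 59.38°C.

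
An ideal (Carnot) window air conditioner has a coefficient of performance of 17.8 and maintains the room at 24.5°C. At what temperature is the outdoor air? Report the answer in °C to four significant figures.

41.22 °C

COP_R = T_C/(T_H − T_C) gives T_H − T_C = T_C/COP.
With T_C = 297.65 K, T_H = 297.65 × (1 + 1/17.8) = 314.37 K.
Converting, 314.37 K = 41.22°C.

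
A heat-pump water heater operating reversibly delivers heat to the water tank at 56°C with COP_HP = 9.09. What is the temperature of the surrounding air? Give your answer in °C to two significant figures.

20 °C

COP_HP = T_H/(T_H − T_C) gives T_H − T_C = T_H/COP.
With T_H = 329.15 K, T_C = 329.15 × (1 − 1/9.09) = 292.94 K.
Converting, 292.94 K = 19.79°C.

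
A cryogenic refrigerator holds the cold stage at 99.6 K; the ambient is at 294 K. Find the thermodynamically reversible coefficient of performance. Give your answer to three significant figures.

0.512

The reservoir spacing is ΔT = 294 − 99.6 = 194.4 K.
For a reversible cycle, COP_Carnot = T_C/ΔT = 99.60/194.4 = 0.5123.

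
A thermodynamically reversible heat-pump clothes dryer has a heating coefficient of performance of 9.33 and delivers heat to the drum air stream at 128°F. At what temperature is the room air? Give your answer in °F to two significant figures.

COP_HP = T_H/(T_H − T_C) gives T_H − T_C = T_H/COP.
With T_H = 326.48 K, T_C = 326.48 × (1 − 1/9.33) = 291.49 K.
Converting, 291.49 K = 65.01°F.

65 °F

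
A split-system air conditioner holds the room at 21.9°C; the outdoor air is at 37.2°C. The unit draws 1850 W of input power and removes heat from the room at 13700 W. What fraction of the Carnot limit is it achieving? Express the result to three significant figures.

0.384

COP_actual = Q̇_C/Ẇ = 13700/1850 = 7.405.
In absolute terms T_C = 295.05 K and T_H = 310.35 K, so ΔT = 15.30 K.
COP_Carnot = T_C/ΔT = 295.05/15.30 = 19.28.
η_II = COP_actual/COP_Carnot = 7.405/19.28 = 0.3840.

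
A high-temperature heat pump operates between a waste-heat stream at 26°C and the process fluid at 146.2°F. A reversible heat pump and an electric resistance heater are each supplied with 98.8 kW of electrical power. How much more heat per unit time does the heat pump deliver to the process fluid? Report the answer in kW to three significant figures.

In absolute terms T_C = 299.15 K and T_H = 336.59 K, so ΔT = 37.44 K.
COP_Carnot = T_H/ΔT = 336.59/37.44 = 8.989.
The heat pump delivers Q̇_H = COP × Ẇ = 888.1 kW; the resistance heater delivers Ẇ = 98.80 kW.
Extra = (COP − 1)·Ẇ = 789.3 kW.

789 kW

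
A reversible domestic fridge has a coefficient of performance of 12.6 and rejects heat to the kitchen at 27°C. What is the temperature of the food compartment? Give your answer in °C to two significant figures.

4.9 °C

For a Carnot refrigerator COP_R = T_C/(T_H − T_C), so T_C = COP·T_H/(1 + COP).
With T_H = 300.15 K, T_C = 12.6 × 300.15/13.60 = 278.08 K.
Converting, 278.08 K = 4.93°C.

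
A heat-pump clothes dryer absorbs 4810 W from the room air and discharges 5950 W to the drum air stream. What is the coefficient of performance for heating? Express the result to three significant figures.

5.22

The first law gives Q̇_H = Q̇_C + Ẇ, so the three rates are Q̇_C = 4810, Q̇_H = 5950, Ẇ = 1140 W.
COP_HP = Q̇_H/Ẇ = 5950/1140 = 5.219.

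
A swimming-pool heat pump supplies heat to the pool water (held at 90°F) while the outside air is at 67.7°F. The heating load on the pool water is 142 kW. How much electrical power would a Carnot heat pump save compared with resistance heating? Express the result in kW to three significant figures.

In absolute terms T_C = 292.98 K and T_H = 305.37 K, so ΔT = 12.39 K.
COP_Carnot = T_H/ΔT = 305.37/12.39 = 24.65.
Resistance heating needs Ẇ_res = Q̇_H = 142.0 kW; the reversible heat pump needs only Ẇ_hp = Q̇_H/COP = 5.761 kW.
Saving = 142.0 − 5.761 = 136.2 kW.

136 kW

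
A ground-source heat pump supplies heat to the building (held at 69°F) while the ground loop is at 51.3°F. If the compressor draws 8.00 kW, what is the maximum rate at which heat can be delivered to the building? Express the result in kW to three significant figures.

239 kW

In absolute terms T_C = 283.87 K and T_H = 293.71 K, so ΔT = 9.833 K.
COP_Carnot = T_H/ΔT = 293.71/9.833 = 29.87.
Q̇_max = COP_Carnot × Ẇ = 29.87 × 8.000 kW = 238.9 kW.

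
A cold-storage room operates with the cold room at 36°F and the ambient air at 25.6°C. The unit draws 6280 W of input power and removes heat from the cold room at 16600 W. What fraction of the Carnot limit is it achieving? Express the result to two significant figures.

COP_actual = Q̇_C/Ẇ = 16600/6280 = 2.643.
In absolute terms T_C = 275.37 K and T_H = 298.75 K, so ΔT = 23.38 K.
COP_Carnot = T_C/ΔT = 275.37/23.38 = 11.78.
η_II = COP_actual/COP_Carnot = 2.643/11.78 = 0.2244.

0.22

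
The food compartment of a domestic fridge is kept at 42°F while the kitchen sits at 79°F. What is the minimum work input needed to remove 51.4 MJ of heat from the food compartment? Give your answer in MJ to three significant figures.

In absolute terms T_C = 278.71 K and T_H = 299.26 K, so ΔT = 20.56 K.
The reversible limit is COP_R = T_C/ΔT = 13.56, so W_min = Q_C/COP = Q_C·ΔT/T_C.
W_min = 51.40 × 20.56/278.71 = 3.791 MJ.

3.79 MJ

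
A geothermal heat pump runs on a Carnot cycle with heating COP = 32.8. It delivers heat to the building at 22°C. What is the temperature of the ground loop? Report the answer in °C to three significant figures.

13.0 °C

COP_HP = T_H/(T_H − T_C) gives T_H − T_C = T_H/COP.
With T_H = 295.15 K, T_C = 295.15 × (1 − 1/32.8) = 286.15 K.
Converting, 286.15 K = 13.00°C.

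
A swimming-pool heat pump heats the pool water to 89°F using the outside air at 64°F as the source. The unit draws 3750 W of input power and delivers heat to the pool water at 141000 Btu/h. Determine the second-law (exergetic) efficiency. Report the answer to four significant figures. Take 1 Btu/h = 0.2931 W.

0.5021

Converting, Q̇_H = 141000 Btu/h = 41330 W, so COP_actual = Q̇_H/Ẇ = 41330/3750 = 11.02.
In absolute terms T_C = 290.93 K and T_H = 304.82 K, so ΔT = 13.89 K.
COP_Carnot = T_H/ΔT = 304.82/13.89 = 21.95.
η_II = COP_actual/COP_Carnot = 11.02/21.95 = 0.5021.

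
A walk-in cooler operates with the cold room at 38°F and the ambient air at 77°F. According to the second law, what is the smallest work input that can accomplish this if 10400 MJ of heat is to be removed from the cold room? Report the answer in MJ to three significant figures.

In absolute terms T_C = 276.48 K and T_H = 298.15 K, so ΔT = 21.67 K.
The reversible limit is COP_R = T_C/ΔT = 12.76, so W_min = Q_C/COP = Q_C·ΔT/T_C.
W_min = 10400 × 21.67/276.48 = 815.0 MJ.

815 MJ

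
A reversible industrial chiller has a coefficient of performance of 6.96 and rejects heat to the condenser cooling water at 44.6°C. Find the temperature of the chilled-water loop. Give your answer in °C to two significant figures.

For a Carnot refrigerator COP_R = T_C/(T_H − T_C), so T_C = COP·T_H/(1 + COP).
With T_H = 317.75 K, T_C = 6.96 × 317.75/7.960 = 277.83 K.
Converting, 277.83 K = 4.68°C.

4.7 °C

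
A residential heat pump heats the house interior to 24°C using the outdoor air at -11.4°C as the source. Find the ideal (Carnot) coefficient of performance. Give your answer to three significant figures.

In absolute terms T_C = 261.75 K and T_H = 297.15 K, so ΔT = 35.40 K.
For a reversible cycle, COP_Carnot = T_H/ΔT = 297.15/35.40 = 8.394.

8.39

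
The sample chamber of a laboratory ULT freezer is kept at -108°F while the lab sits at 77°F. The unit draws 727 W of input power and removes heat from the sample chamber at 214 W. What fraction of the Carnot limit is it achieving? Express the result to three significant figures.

0.155

COP_actual = Q̇_C/Ẇ = 214.0/727.0 = 0.2944.
In absolute terms T_C = 195.37 K and T_H = 298.15 K, so ΔT = 102.8 K.
COP_Carnot = T_C/ΔT = 195.37/102.8 = 1.901.
η_II = COP_actual/COP_Carnot = 0.2944/1.901 = 0.1549.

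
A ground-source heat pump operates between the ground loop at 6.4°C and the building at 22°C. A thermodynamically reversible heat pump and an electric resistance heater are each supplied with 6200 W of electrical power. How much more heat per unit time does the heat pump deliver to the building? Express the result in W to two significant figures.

In absolute terms T_C = 279.55 K and T_H = 295.15 K, so ΔT = 15.60 K.
COP_Carnot = T_H/ΔT = 295.15/15.60 = 18.92.
The heat pump delivers Q̇_H = COP × Ẇ = 117300 W; the resistance heater delivers Ẇ = 6200 W.
Extra = (COP − 1)·Ẇ = 111100 W.

110000 W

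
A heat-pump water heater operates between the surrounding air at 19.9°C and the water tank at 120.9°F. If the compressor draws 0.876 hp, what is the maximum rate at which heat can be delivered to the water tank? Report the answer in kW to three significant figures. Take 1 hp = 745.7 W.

7.14 kW

In absolute terms T_C = 293.05 K and T_H = 322.54 K, so ΔT = 29.49 K.
COP_Carnot = T_H/ΔT = 322.54/29.49 = 10.94.
Q̇_max = COP_Carnot × Ẇ = 10.94 × 0.8760 hp = 9.581 hp = 7.145 kW.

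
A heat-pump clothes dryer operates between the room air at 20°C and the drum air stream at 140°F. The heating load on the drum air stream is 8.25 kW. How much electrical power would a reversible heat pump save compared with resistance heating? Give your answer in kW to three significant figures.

In absolute terms T_C = 293.15 K and T_H = 333.15 K, so ΔT = 40.00 K.
COP_Carnot = T_H/ΔT = 333.15/40.00 = 8.329.
Resistance heating needs Ẇ_res = Q̇_H = 8.250 kW; the reversible heat pump needs only Ẇ_hp = Q̇_H/COP = 0.9905 kW.
Saving = 8.250 − 0.9905 = 7.259 kW.

7.26 kW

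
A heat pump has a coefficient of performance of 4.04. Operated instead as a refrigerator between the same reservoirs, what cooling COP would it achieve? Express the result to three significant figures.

Since Q_H = Q_C + W for any cycle, COP_R = Q_C/W = Q_H/W − 1.
COP_R = 4.04 − 1 = 3.04.

3.04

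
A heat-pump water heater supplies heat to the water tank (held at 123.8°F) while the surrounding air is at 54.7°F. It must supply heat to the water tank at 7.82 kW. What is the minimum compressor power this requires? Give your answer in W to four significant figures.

926.1 W

In absolute terms T_C = 285.76 K and T_H = 324.15 K, so ΔT = 38.39 K.
COP_Carnot = T_H/ΔT = 324.15/38.39 = 8.444.
Ẇ_min = Q̇/COP_Carnot = 7.820/8.444 = 0.9261 kW = 926.1 W.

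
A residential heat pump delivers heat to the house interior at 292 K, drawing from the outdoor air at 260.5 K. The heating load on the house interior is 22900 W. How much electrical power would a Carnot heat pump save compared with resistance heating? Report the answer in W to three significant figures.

20400 W

The reservoir spacing is ΔT = 292 − 260.5 = 31.50 K.
COP_Carnot = T_H/ΔT = 292.00/31.50 = 9.270.
Resistance heating needs Ẇ_res = Q̇_H = 22900 W; the reversible heat pump needs only Ẇ_hp = Q̇_H/COP = 2470 W.
Saving = 22900 − 2470 = 20430 W.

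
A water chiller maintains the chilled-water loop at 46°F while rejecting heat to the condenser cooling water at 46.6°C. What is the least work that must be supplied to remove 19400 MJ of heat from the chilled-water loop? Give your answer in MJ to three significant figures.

2680 MJ

In absolute terms T_C = 280.93 K and T_H = 319.75 K, so ΔT = 38.82 K.
The reversible limit is COP_R = T_C/ΔT = 7.236, so W_min = Q_C/COP = Q_C·ΔT/T_C.
W_min = 19400 × 38.82/280.93 = 2681 MJ.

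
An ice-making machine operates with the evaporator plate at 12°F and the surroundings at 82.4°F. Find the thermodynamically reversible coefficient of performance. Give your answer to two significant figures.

6.7

In absolute terms T_C = 262.04 K and T_H = 301.15 K, so ΔT = 39.11 K.
For a reversible cycle, COP_Carnot = T_C/ΔT = 262.04/39.11 = 6.700.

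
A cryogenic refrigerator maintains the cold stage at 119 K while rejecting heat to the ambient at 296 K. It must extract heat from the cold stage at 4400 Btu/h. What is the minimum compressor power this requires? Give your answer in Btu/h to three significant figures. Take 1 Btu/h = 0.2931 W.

The reservoir spacing is ΔT = 296 − 119 = 177.0 K.
COP_Carnot = T_C/ΔT = 119.00/177.0 = 0.6723.
Ẇ_min = Q̇/COP_Carnot = 4400/0.6723 = 6545 Btu/h.

6540 Btu/h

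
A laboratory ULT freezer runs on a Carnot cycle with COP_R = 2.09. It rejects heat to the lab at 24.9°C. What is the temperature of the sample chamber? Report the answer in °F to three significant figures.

For a Carnot refrigerator COP_R = T_C/(T_H − T_C), so T_C = COP·T_H/(1 + COP).
With T_H = 298.05 K, T_C = 2.09 × 298.05/3.090 = 201.59 K.
Converting, 201.59 K = -96.80°F.

-96.8 °F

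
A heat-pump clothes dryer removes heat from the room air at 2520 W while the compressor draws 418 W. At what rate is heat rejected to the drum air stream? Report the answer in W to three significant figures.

For a cyclic device the first law requires Q̇_H = Q̇_C + Ẇ.
Q̇_H = Q̇_C + Ẇ = 2938 W.

2940 W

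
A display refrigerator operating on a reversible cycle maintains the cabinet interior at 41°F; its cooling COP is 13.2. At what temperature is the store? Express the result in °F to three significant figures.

78.9 °F

COP_R = T_C/(T_H − T_C) gives T_H − T_C = T_C/COP.
With T_C = 278.15 K, T_H = 278.15 × (1 + 1/13.2) = 299.22 K.
Converting, 299.22 K = 78.93°F.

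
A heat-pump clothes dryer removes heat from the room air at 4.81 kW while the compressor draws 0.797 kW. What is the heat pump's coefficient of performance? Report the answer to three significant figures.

7.04

The first law gives Q̇_H = Q̇_C + Ẇ, so the three rates are Q̇_C = 4.810, Q̇_H = 5.607, Ẇ = 0.7970 kW.
COP_HP = Q̇_H/Ẇ = 5.607/0.7970 = 7.035.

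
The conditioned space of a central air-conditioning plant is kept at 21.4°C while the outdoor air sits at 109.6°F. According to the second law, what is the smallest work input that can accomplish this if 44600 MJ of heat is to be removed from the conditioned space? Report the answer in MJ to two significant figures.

3300 MJ

In absolute terms T_C = 294.55 K and T_H = 316.26 K, so ΔT = 21.71 K.
The reversible limit is COP_R = T_C/ΔT = 13.57, so W_min = Q_C/COP = Q_C·ΔT/T_C.
W_min = 44600 × 21.71/294.55 = 3287 MJ.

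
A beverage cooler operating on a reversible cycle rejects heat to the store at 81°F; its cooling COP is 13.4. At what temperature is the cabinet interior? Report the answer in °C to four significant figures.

For a Carnot refrigerator COP_R = T_C/(T_H − T_C), so T_C = COP·T_H/(1 + COP).
With T_H = 300.37 K, T_C = 13.4 × 300.37/14.40 = 279.51 K.
Converting, 279.51 K = 6.36°C.

6.363 °C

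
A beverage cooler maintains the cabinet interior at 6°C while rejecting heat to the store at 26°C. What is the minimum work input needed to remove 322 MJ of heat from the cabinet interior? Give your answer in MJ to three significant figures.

In absolute terms T_C = 279.15 K and T_H = 299.15 K, so ΔT = 20.00 K.
The reversible limit is COP_R = T_C/ΔT = 13.96, so W_min = Q_C/COP = Q_C·ΔT/T_C.
W_min = 322.0 × 20.00/279.15 = 23.07 MJ.

23.1 MJ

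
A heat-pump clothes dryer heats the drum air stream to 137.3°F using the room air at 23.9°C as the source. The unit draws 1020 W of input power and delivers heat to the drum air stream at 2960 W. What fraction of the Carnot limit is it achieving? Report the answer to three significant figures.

COP_actual = Q̇_H/Ẇ = 2960/1020 = 2.902.
In absolute terms T_C = 297.05 K and T_H = 331.65 K, so ΔT = 34.60 K.
COP_Carnot = T_H/ΔT = 331.65/34.60 = 9.585.
η_II = COP_actual/COP_Carnot = 2.902/9.585 = 0.3028.

0.303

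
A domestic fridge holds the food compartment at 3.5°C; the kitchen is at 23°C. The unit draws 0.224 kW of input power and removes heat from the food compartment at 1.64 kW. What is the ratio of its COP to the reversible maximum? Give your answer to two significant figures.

COP_actual = Q̇_C/Ẇ = 1.640/0.2240 = 7.321.
In absolute terms T_C = 276.65 K and T_H = 296.15 K, so ΔT = 19.50 K.
COP_Carnot = T_C/ΔT = 276.65/19.50 = 14.19.
η_II = COP_actual/COP_Carnot = 7.321/14.19 = 0.5161.

0.52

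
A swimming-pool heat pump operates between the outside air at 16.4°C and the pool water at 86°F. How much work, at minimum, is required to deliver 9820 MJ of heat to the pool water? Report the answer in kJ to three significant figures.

441000 kJ

In absolute terms T_C = 289.55 K and T_H = 303.15 K, so ΔT = 13.60 K.
The reversible limit is COP_HP = T_H/ΔT = 22.29, so W_min = Q_H/COP = Q_H·ΔT/T_H.
W_min = 9820 × 13.60/303.15 = 440.5 MJ = 440500 kJ.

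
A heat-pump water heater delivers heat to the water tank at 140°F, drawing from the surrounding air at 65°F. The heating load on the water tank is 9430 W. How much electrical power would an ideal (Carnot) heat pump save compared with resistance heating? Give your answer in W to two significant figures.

8300 W

In absolute terms T_C = 291.48 K and T_H = 333.15 K, so ΔT = 41.67 K.
COP_Carnot = T_H/ΔT = 333.15/41.67 = 7.996.
Resistance heating needs Ẇ_res = Q̇_H = 9430 W; the reversible heat pump needs only Ẇ_hp = Q̇_H/COP = 1179 W.
Saving = 9430 − 1179 = 8251 W.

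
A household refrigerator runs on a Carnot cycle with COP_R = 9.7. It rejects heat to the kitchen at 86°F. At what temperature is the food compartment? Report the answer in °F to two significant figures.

For a Carnot refrigerator COP_R = T_C/(T_H − T_C), so T_C = COP·T_H/(1 + COP).
With T_H = 303.15 K, T_C = 9.7 × 303.15/10.70 = 274.82 K.
Converting, 274.82 K = 35.00°F.

35 °F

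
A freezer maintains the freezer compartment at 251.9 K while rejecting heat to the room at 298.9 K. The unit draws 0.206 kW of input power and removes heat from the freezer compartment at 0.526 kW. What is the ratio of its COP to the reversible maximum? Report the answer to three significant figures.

0.476

COP_actual = Q̇_C/Ẇ = 0.5260/0.2060 = 2.553.
The reservoir spacing is ΔT = 298.9 − 251.9 = 47.00 K.
COP_Carnot = T_C/ΔT = 251.90/47.00 = 5.360.
η_II = COP_actual/COP_Carnot = 2.553/5.360 = 0.4764.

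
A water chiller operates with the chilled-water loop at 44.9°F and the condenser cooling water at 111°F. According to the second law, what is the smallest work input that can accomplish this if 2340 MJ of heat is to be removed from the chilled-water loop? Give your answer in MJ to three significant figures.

In absolute terms T_C = 280.32 K and T_H = 317.04 K, so ΔT = 36.72 K.
The reversible limit is COP_R = T_C/ΔT = 7.633, so W_min = Q_C/COP = Q_C·ΔT/T_C.
W_min = 2340 × 36.72/280.32 = 306.5 MJ.

307 MJ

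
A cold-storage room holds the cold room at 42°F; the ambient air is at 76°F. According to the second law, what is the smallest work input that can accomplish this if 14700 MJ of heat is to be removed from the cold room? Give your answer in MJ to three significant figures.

In absolute terms T_C = 278.71 K and T_H = 297.59 K, so ΔT = 18.89 K.
The reversible limit is COP_R = T_C/ΔT = 14.76, so W_min = Q_C/COP = Q_C·ΔT/T_C.
W_min = 14700 × 18.89/278.71 = 996.3 MJ.

996 MJ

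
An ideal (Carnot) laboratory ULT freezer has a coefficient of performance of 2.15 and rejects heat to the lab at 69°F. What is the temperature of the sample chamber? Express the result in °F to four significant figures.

For a Carnot refrigerator COP_R = T_C/(T_H − T_C), so T_C = COP·T_H/(1 + COP).
With T_H = 293.71 K, T_C = 2.15 × 293.71/3.150 = 200.47 K.
Converting, 200.47 K = -98.83°F.

-98.83 °F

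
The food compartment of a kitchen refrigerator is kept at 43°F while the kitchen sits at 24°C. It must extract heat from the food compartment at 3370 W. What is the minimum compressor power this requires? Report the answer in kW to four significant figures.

In absolute terms T_C = 279.26 K and T_H = 297.15 K, so ΔT = 17.89 K.
COP_Carnot = T_C/ΔT = 279.26/17.89 = 15.61.
Ẇ_min = Q̇/COP_Carnot = 3370/15.61 = 215.9 W = 0.2159 kW.

0.2159 kW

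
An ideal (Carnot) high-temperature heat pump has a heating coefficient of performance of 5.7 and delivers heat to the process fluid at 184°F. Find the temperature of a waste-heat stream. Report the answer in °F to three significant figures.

COP_HP = T_H/(T_H − T_C) gives T_H − T_C = T_H/COP.
With T_H = 357.59 K, T_C = 357.59 × (1 − 1/5.7) = 294.86 K.
Converting, 294.86 K = 71.08°F.

71.1 °F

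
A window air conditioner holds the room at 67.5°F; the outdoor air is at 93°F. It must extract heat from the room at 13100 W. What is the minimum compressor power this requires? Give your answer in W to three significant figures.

In absolute terms T_C = 292.87 K and T_H = 307.04 K, so ΔT = 14.17 K.
COP_Carnot = T_C/ΔT = 292.87/14.17 = 20.67.
Ẇ_min = Q̇/COP_Carnot = 13100/20.67 = 633.7 W.

634 W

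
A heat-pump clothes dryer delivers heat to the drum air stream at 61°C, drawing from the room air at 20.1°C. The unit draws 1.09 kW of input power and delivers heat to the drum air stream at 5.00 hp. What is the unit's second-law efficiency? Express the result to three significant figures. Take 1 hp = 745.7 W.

Converting, Q̇_H = 5.000 hp = 3.729 kW, so COP_actual = Q̇_H/Ẇ = 3.729/1.090 = 3.421.
In absolute terms T_C = 293.25 K and T_H = 334.15 K, so ΔT = 40.90 K.
COP_Carnot = T_H/ΔT = 334.15/40.90 = 8.170.
η_II = COP_actual/COP_Carnot = 3.421/8.170 = 0.4187.

0.419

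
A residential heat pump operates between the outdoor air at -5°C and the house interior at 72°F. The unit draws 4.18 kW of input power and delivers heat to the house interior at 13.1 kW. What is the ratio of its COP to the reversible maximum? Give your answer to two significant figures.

COP_actual = Q̇_H/Ẇ = 13.10/4.180 = 3.134.
In absolute terms T_C = 268.15 K and T_H = 295.37 K, so ΔT = 27.22 K.
COP_Carnot = T_H/ΔT = 295.37/27.22 = 10.85.
η_II = COP_actual/COP_Carnot = 3.134/10.85 = 0.2888.

0.29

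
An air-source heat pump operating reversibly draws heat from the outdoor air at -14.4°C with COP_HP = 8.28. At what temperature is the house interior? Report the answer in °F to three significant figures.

70.1 °F

COP_HP = T_H/(T_H − T_C) rearranges to T_H = COP·T_C/(COP − 1).
With T_C = 258.75 K, T_H = 8.28 × 258.75/7.280 = 294.29 K.
Converting, 294.29 K = 70.06°F.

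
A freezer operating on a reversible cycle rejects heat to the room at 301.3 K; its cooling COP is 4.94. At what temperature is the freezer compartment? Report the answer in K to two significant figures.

For a Carnot refrigerator COP_R = T_C/(T_H − T_C), so T_C = COP·T_H/(1 + COP).
With T_H = 301.30 K, T_C = 4.94 × 301.30/5.940 = 250.58 K.

250 K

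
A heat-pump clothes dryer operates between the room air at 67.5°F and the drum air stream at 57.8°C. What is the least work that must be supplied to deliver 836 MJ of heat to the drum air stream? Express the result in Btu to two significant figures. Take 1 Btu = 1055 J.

In absolute terms T_C = 292.87 K and T_H = 330.95 K, so ΔT = 38.08 K.
The reversible limit is COP_HP = T_H/ΔT = 8.691, so W_min = Q_H/COP = Q_H·ΔT/T_H.
W_min = 836.0 × 38.08/330.95 = 96.19 MJ = 91170 Btu.

91000 Btu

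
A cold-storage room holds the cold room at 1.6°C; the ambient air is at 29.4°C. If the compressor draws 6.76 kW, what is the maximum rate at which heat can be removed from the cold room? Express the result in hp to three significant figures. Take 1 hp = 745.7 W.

89.6 hp

In absolute terms T_C = 274.75 K and T_H = 302.55 K, so ΔT = 27.80 K.
COP_Carnot = T_C/ΔT = 274.75/27.80 = 9.883.
Q̇_max = COP_Carnot × Ẇ = 9.883 × 6.760 kW = 66.81 kW = 89.59 hp.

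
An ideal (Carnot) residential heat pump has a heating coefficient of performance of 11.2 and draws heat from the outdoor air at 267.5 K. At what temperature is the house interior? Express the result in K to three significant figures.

294 K

COP_HP = T_H/(T_H − T_C) rearranges to T_H = COP·T_C/(COP − 1).
With T_C = 267.50 K, T_H = 11.2 × 267.50/10.20 = 293.73 K.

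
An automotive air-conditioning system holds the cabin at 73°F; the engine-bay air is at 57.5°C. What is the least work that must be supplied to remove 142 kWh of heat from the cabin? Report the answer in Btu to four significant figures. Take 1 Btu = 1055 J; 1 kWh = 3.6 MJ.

56850 Btu

In absolute terms T_C = 295.93 K and T_H = 330.65 K, so ΔT = 34.72 K.
The reversible limit is COP_R = T_C/ΔT = 8.523, so W_min = Q_C/COP = Q_C·ΔT/T_C.
W_min = 142.0 × 34.72/295.93 = 16.66 kWh = 56850 Btu.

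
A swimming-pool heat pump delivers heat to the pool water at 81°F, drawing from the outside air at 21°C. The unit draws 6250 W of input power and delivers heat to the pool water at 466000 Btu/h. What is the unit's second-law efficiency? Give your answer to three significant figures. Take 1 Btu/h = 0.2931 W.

0.453

Converting, Q̇_H = 466000 Btu/h = 136600 W, so COP_actual = Q̇_H/Ẇ = 136600/6250 = 21.85.
In absolute terms T_C = 294.15 K and T_H = 300.37 K, so ΔT = 6.222 K.
COP_Carnot = T_H/ΔT = 300.37/6.222 = 48.27.
η_II = COP_actual/COP_Carnot = 21.85/48.27 = 0.4527.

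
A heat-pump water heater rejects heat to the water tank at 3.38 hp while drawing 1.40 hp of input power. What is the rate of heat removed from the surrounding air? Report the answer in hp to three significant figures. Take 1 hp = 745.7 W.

For a cyclic device the first law requires Q̇_H = Q̇_C + Ẇ.
Q̇_C = Q̇_H − Ẇ = 1.980 hp.

1.98 hp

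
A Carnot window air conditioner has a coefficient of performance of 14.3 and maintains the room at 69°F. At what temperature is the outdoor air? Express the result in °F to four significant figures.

106.0 °F

COP_R = T_C/(T_H − T_C) gives T_H − T_C = T_C/COP.
With T_C = 293.71 K, T_H = 293.71 × (1 + 1/14.3) = 314.24 K.
Converting, 314.24 K = 105.97°F.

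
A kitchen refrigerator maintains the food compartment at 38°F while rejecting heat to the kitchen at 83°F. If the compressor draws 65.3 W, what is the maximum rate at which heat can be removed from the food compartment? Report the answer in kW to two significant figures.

In absolute terms T_C = 276.48 K and T_H = 301.48 K, so ΔT = 25.00 K.
COP_Carnot = T_C/ΔT = 276.48/25.00 = 11.06.
Q̇_max = COP_Carnot × Ẇ = 11.06 × 65.30 W = 722.2 W = 0.7222 kW.

0.72 kW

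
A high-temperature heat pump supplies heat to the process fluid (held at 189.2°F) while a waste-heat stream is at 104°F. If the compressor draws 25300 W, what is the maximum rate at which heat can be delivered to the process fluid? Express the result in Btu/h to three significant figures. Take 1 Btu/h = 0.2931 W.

In absolute terms T_C = 313.15 K and T_H = 360.48 K, so ΔT = 47.33 K.
COP_Carnot = T_H/ΔT = 360.48/47.33 = 7.616.
Q̇_max = COP_Carnot × Ẇ = 7.616 × 25300 W = 192700 W = 657400 Btu/h.

657000 Btu/h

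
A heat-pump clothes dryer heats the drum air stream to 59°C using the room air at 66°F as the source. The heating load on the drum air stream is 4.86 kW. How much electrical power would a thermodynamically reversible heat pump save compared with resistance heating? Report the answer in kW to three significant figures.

4.27 kW

In absolute terms T_C = 292.04 K and T_H = 332.15 K, so ΔT = 40.11 K.
COP_Carnot = T_H/ΔT = 332.15/40.11 = 8.281.
Resistance heating needs Ẇ_res = Q̇_H = 4.860 kW; the reversible heat pump needs only Ẇ_hp = Q̇_H/COP = 0.5869 kW.
Saving = 4.860 − 0.5869 = 4.273 kW.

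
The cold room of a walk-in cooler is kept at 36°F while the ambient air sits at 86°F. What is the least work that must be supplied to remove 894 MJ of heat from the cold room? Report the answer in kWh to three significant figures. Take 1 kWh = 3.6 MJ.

25.1 kWh

In absolute terms T_C = 275.37 K and T_H = 303.15 K, so ΔT = 27.78 K.
The reversible limit is COP_R = T_C/ΔT = 9.913, so W_min = Q_C/COP = Q_C·ΔT/T_C.
W_min = 894.0 × 27.78/275.37 = 90.18 MJ = 25.05 kWh.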